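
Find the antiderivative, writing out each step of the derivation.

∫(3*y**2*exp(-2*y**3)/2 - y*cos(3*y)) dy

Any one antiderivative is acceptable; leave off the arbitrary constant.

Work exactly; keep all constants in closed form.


Step 1. Rewrite: now ∫(-y*cos(3*y)) dy + ∫(3*y**2*exp(-2*y**3)/2) dy.
Step 2. Integrate ∫(-y*cos(3*y)) dy by parts with u = y, dv = (-cos(3*y)) dy, so v = -sin(3*y)/3: now -y*sin(3*y)/3 + ∫(3*y**2*exp(-2*y**3)/2) dy + ∫(sin(3*y)/3) dy.
Step 3. Evaluate the standard form: now -y*sin(3*y)/3 - cos(3*y)/9 + ∫(3*y**2*exp(-2*y**3)/2) dy.
Step 4. Substitute u = y**3, turning ∫(3*y**2*exp(-2*y**3)/2) dy into ∫(exp(-2*u)/2) du: now -y*sin(3*y)/3 - cos(3*y)/9 + ∫(exp(-2*u)/2) du.
Step 5. Evaluate the standard form: now -y*sin(3*y)/3 - cos(3*y)/9 - exp(-2*u)/4.
Step 6. Substitute back u = y**3: now -y*sin(3*y)/3 - cos(3*y)/9 - exp(-2*y**3)/4.
Answer: -y*sin(3*y)/3 - cos(3*y)/9 - exp(-2*y**3)/4.


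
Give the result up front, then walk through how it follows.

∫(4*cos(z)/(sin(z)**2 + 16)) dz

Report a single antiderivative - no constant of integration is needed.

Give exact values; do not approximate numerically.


The answer is atan(sin(z)/4).
Step 1. Substitute u = sin(z), turning ∫(4*cos(z)/(sin(z)**2 + 16)) dz into ∫(4/(u**2 + 16)) du: now ∫(4/(u**2 + 16)) du.
Step 2. Evaluate the standard form: now atan(u/4).
Step 3. Substitute back u = sin(z): now atan(sin(z)/4).
Answer: atan(sin(z)/4).


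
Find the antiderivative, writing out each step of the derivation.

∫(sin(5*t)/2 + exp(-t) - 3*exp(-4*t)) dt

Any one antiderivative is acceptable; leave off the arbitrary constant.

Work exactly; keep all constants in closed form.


Step 1. Rewrite: now ∫(-3*exp(-4*t)) dt + ∫(exp(-t)) dt + ∫(sin(5*t)/2) dt.
Step 2. Evaluate the standard form: now -cos(5*t)/10 + ∫(-3*exp(-4*t)) dt + ∫(exp(-t)) dt.
Step 3. Evaluate the standard form: now -cos(5*t)/10 + ∫(exp(-t)) dt + 3*exp(-4*t)/4.
Step 4. Evaluate the standard form: now -cos(5*t)/10 - exp(-t) + 3*exp(-4*t)/4.
Answer: -cos(5*t)/10 - exp(-t) + 3*exp(-4*t)/4.


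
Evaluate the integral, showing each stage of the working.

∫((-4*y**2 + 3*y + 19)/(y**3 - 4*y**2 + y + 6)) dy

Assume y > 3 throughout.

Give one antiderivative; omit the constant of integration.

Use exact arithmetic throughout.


Step 1. Decompose ∫((-4*y**2 + 3*y + 19)/(y**3 - 4*y**2 + y + 6)) dy by partial fractions, (-4*y**2 + 3*y + 19)/(y**3 - 4*y**2 + y + 6) = 1/(y + 1) - 3/(y - 2) - 2/(y - 3): now ∫(-2/(y - 3)) dy + ∫(-3/(y - 2)) dy + ∫(1/(y + 1)) dy.
Step 2. Evaluate the standard form [assuming y > 2]: now -3*log(y - 2) + ∫(-2/(y - 3)) dy + ∫(1/(y + 1)) dy.
Step 3. Evaluate the standard form [assuming y > -1]: now -3*log(y - 2) + log(y + 1) + ∫(-2/(y - 3)) dy.
Step 4. Evaluate the standard form [assuming y > 3]: now -2*log(y - 3) - 3*log(y - 2) + log(y + 1).
Answer: -2*log(y - 3) - 3*log(y - 2) + log(y + 1).


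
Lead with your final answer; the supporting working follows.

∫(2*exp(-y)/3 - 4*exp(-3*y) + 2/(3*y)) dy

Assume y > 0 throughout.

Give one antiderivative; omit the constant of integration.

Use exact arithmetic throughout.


The answer is 2*log(y)/3 - 2*exp(-y)/3 + 4*exp(-3*y)/3.
Step 1. Rewrite: now ∫(2/(3*y)) dy + ∫(-4*exp(-3*y)) dy + ∫(2*exp(-y)/3) dy.
Step 2. Evaluate the standard form: now ∫(2/(3*y)) dy + ∫(2*exp(-y)/3) dy + 4*exp(-3*y)/3.
Step 3. Evaluate the standard form [assuming y > 0]: now 2*log(y)/3 + ∫(2*exp(-y)/3) dy + 4*exp(-3*y)/3.
Step 4. Evaluate the standard form: now 2*log(y)/3 - 2*exp(-y)/3 + 4*exp(-3*y)/3.
Answer: 2*log(y)/3 - 2*exp(-y)/3 + 4*exp(-3*y)/3.


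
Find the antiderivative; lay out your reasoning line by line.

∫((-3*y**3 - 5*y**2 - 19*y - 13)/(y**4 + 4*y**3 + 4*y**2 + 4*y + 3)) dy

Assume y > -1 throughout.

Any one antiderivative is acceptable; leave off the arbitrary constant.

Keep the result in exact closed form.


Step 1. Decompose ∫((-3*y**3 - 5*y**2 - 19*y - 13)/(y**4 + 4*y**3 + 4*y**2 + 4*y + 3)) dy by partial fractions, (-3*y**3 - 5*y**2 - 19*y - 13)/(y**4 + 4*y**3 + 4*y**2 + 4*y + 3) = -4/(y**2 + 1) - 4/(y + 3) + 1/(y + 1): now ∫(1/(y + 1)) dy + ∫(-4/(y + 3)) dy + ∫(-4/(y**2 + 1)) dy.
Step 2. Evaluate the standard form [assuming y > -3]: now -4*log(y + 3) + ∫(1/(y + 1)) dy + ∫(-4/(y**2 + 1)) dy.
Step 3. Evaluate the standard form [assuming y > -1]: now log(y + 1) - 4*log(y + 3) + ∫(-4/(y**2 + 1)) dy.
Step 4. Evaluate the standard form: now log(y + 1) - 4*log(y + 3) - 4*atan(y).
Answer: log(y + 1) - 4*log(y + 3) - 4*atan(y).


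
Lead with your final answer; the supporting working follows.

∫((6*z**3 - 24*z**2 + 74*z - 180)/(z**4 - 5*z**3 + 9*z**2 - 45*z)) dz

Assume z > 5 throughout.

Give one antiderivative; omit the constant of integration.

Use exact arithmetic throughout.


The answer is 4*log(z) + 2*log(z - 5) - 4*atan(z/3)/3.
Step 1. Decompose ∫((6*z**3 - 24*z**2 + 74*z - 180)/(z**4 - 5*z**3 + 9*z**2 - 45*z)) dz by partial fractions, (6*z**3 - 24*z**2 + 74*z - 180)/(z**4 - 5*z**3 + 9*z**2 - 45*z) = -4/(z**2 + 9) + 2/(z - 5) + 4/z: now ∫(4/z) dz + ∫(2/(z - 5)) dz + ∫(-4/(z**2 + 9)) dz.
Step 2. Evaluate the standard form [assuming z > 5]: now 2*log(z - 5) + ∫(4/z) dz + ∫(-4/(z**2 + 9)) dz.
Step 3. Evaluate the standard form [assuming z > 0]: now 4*log(z) + 2*log(z - 5) + ∫(-4/(z**2 + 9)) dz.
Step 4. Evaluate the standard form: now 4*log(z) + 2*log(z - 5) - 4*atan(z/3)/3.
Answer: 4*log(z) + 2*log(z - 5) - 4*atan(z/3)/3.


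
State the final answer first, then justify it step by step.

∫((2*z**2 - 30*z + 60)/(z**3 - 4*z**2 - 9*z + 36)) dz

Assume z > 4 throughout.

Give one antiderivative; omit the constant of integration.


The answer is -4*log(z - 4) + 2*log(z - 3) + 4*log(z + 3).
Step 1. Decompose ∫((2*z**2 - 30*z + 60)/(z**3 - 4*z**2 - 9*z + 36)) dz by partial fractions, (2*z**2 - 30*z + 60)/(z**3 - 4*z**2 - 9*z + 36) = 4/(z + 3) + 2/(z - 3) - 4/(z - 4): now ∫(-4/(z - 4)) dz + ∫(2/(z - 3)) dz + ∫(4/(z + 3)) dz.
Step 2. Evaluate the standard form [assuming z > -3]: now 4*log(z + 3) + ∫(-4/(z - 4)) dz + ∫(2/(z - 3)) dz.
Step 3. Evaluate the standard form [assuming z > 4]: now -4*log(z - 4) + 4*log(z + 3) + ∫(2/(z - 3)) dz.
Step 4. Evaluate the standard form [assuming z > 3]: now -4*log(z - 4) + 2*log(z - 3) + 4*log(z + 3).
Answer: -4*log(z - 4) + 2*log(z - 3) + 4*log(z + 3).


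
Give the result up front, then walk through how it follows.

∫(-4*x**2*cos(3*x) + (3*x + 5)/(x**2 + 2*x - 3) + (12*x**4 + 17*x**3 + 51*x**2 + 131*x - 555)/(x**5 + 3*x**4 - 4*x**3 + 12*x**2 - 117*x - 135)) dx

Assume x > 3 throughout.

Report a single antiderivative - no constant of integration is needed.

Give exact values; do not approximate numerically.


The answer is -4*x**2*sin(3*x)/3 - 8*x*cos(3*x)/9 + 3*log(x - 3) + 2*log(x - 1) + 4*log(x + 1) + log(x + 3) + 5*log(x + 5) + 8*sin(3*x)/27 + atan(x/3)/3.
Step 1. Rewrite: now ∫(-4*x**2*cos(3*x)) dx + ∫((3*x + 5)/(x**2 + 2*x - 3)) dx + ∫((12*x**4 + 17*x**3 + 51*x**2 + 131*x - 555)/(x**5 + 3*x**4 - 4*x**3 + 12*x**2 - 117*x - 135)) dx.
Step 2. Decompose ∫((12*x**4 + 17*x**3 + 51*x**2 + 131*x - 555)/(x**5 + 3*x**4 - 4*x**3 + 12*x**2 - 117*x - 135)) dx by partial fractions, (12*x**4 + 17*x**3 + 51*x**2 + 131*x - 555)/(x**5 + 3*x**4 - 4*x**3 + 12*x**2 - 117*x - 135) = 1/(x**2 + 9) + 5/(x + 5) + 4/(x + 1) + 3/(x - 3): now ∫(-4*x**2*cos(3*x)) dx + ∫((3*x + 5)/(x**2 + 2*x - 3)) dx + ∫(3/(x - 3)) dx + ∫(4/(x + 1)) dx + ∫(5/(x + 5)) dx + ∫(1/(x**2 + 9)) dx.
Step 3. Evaluate the standard form [assuming x > -5]: now 5*log(x + 5) + ∫(-4*x**2*cos(3*x)) dx + ∫((3*x + 5)/(x**2 + 2*x - 3)) dx + ∫(3/(x - 3)) dx + ∫(4/(x + 1)) dx + ∫(1/(x**2 + 9)) dx.
Step 4. Evaluate the standard form [assuming x > -1]: now 4*log(x + 1) + 5*log(x + 5) + ∫(-4*x**2*cos(3*x)) dx + ∫((3*x + 5)/(x**2 + 2*x - 3)) dx + ∫(3/(x - 3)) dx + ∫(1/(x**2 + 9)) dx.
Step 5. Evaluate the standard form [assuming x > 3]: now 3*log(x - 3) + 4*log(x + 1) + 5*log(x + 5) + ∫(-4*x**2*cos(3*x)) dx + ∫((3*x + 5)/(x**2 + 2*x - 3)) dx + ∫(1/(x**2 + 9)) dx.
Step 6. Evaluate the standard form: now 3*log(x - 3) + 4*log(x + 1) + 5*log(x + 5) + atan(x/3)/3 + ∫(-4*x**2*cos(3*x)) dx + ∫((3*x + 5)/(x**2 + 2*x - 3)) dx.
Step 7. Integrate ∫(-4*x**2*cos(3*x)) dx by parts with u = x**2, dv = (-4*cos(3*x)) dx, so v = -4*sin(3*x)/3: now -4*x**2*sin(3*x)/3 + 3*log(x - 3) + 4*log(x + 1) + 5*log(x + 5) + atan(x/3)/3 + ∫(8*x*sin(3*x)/3) dx + ∫((3*x + 5)/(x**2 + 2*x - 3)) dx.
Step 8. Integrate ∫(8*x*sin(3*x)/3) dx by parts with u = x, dv = (8*sin(3*x)/3) dx, so v = -8*cos(3*x)/9: now -4*x**2*sin(3*x)/3 - 8*x*cos(3*x)/9 + 3*log(x - 3) + 4*log(x + 1) + 5*log(x + 5) + atan(x/3)/3 + ∫((3*x + 5)/(x**2 + 2*x - 3)) dx + ∫(8*cos(3*x)/9) dx.
Step 9. Evaluate the standard form: now -4*x**2*sin(3*x)/3 - 8*x*cos(3*x)/9 + 3*log(x - 3) + 4*log(x + 1) + 5*log(x + 5) + 8*sin(3*x)/27 + atan(x/3)/3 + ∫((3*x + 5)/(x**2 + 2*x - 3)) dx.
Step 10. Decompose ∫((3*x + 5)/(x**2 + 2*x - 3)) dx by partial fractions, (3*x + 5)/(x**2 + 2*x - 3) = 1/(x + 3) + 2/(x - 1): now -4*x**2*sin(3*x)/3 - 8*x*cos(3*x)/9 + 3*log(x - 3) + 4*log(x + 1) + 5*log(x + 5) + 8*sin(3*x)/27 + atan(x/3)/3 + ∫(2/(x - 1)) dx + ∫(1/(x + 3)) dx.
Step 11. Evaluate the standard form [assuming x > -3]: now -4*x**2*sin(3*x)/3 - 8*x*cos(3*x)/9 + 3*log(x - 3) + 4*log(x + 1) + log(x + 3) + 5*log(x + 5) + 8*sin(3*x)/27 + atan(x/3)/3 + ∫(2/(x - 1)) dx.
Step 12. Evaluate the standard form [assuming x > 1]: now -4*x**2*sin(3*x)/3 - 8*x*cos(3*x)/9 + 3*log(x - 3) + 2*log(x - 1) + 4*log(x + 1) + log(x + 3) + 5*log(x + 5) + 8*sin(3*x)/27 + atan(x/3)/3.
Answer: -4*x**2*sin(3*x)/3 - 8*x*cos(3*x)/9 + 3*log(x - 3) + 2*log(x - 1) + 4*log(x + 1) + log(x + 3) + 5*log(x + 5) + 8*sin(3*x)/27 + atan(x/3)/3.


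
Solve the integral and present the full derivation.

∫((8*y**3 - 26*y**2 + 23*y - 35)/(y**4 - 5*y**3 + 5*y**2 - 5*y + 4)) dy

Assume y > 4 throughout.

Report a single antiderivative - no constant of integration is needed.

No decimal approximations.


Step 1. Decompose ∫((8*y**3 - 26*y**2 + 23*y - 35)/(y**4 - 5*y**3 + 5*y**2 - 5*y + 4)) dy by partial fractions, (8*y**3 - 26*y**2 + 23*y - 35)/(y**4 - 5*y**3 + 5*y**2 - 5*y + 4) = -3/(y**2 + 1) + 5/(y - 1) + 3/(y - 4): now ∫(3/(y - 4)) dy + ∫(5/(y - 1)) dy + ∫(-3/(y**2 + 1)) dy.
Step 2. Evaluate the standard form [assuming y > 1]: now 5*log(y - 1) + ∫(3/(y - 4)) dy + ∫(-3/(y**2 + 1)) dy.
Step 3. Evaluate the standard form [assuming y > 4]: now 3*log(y - 4) + 5*log(y - 1) + ∫(-3/(y**2 + 1)) dy.
Step 4. Evaluate the standard form: now 3*log(y - 4) + 5*log(y - 1) - 3*atan(y).
Answer: 3*log(y - 4) + 5*log(y - 1) - 3*atan(y).


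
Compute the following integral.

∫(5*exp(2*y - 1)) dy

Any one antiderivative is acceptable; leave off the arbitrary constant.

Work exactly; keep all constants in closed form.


Answer: 5*exp(2*y - 1)/2.


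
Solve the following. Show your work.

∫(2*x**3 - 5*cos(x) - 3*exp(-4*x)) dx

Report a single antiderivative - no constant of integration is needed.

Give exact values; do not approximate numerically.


Step 1. Rewrite: now ∫(2*x**3) dx + ∫(-3*exp(-4*x)) dx + ∫(-5*cos(x)) dx.
Step 2. Evaluate the standard form: now -5*sin(x) + ∫(2*x**3) dx + ∫(-3*exp(-4*x)) dx.
Step 3. Evaluate the standard form: now -5*sin(x) + ∫(2*x**3) dx + 3*exp(-4*x)/4.
Step 4. Evaluate the standard form: now x**4/2 - 5*sin(x) + 3*exp(-4*x)/4.
Answer: x**4/2 - 5*sin(x) + 3*exp(-4*x)/4.


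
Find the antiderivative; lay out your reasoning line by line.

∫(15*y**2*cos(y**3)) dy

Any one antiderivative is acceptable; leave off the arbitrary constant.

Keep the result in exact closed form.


Step 1. Substitute u = y**3, turning ∫(15*y**2*cos(y**3)) dy into ∫(5*cos(u)) du: now ∫(5*cos(u)) du.
Step 2. Evaluate the standard form: now 5*sin(u).
Step 3. Substitute back u = y**3: now 5*sin(y**3).
Answer: 5*sin(y**3).


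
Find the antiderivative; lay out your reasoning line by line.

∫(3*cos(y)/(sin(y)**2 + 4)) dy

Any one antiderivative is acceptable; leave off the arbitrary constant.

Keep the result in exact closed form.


Step 1. Substitute u = sin(y), turning ∫(3*cos(y)/(sin(y)**2 + 4)) dy into ∫(3/(u**2 + 4)) du: now ∫(3/(u**2 + 4)) du.
Step 2. Evaluate the standard form: now 3*atan(u/2)/2.
Step 3. Substitute back u = sin(y): now 3*atan(sin(y)/2)/2.
Answer: 3*atan(sin(y)/2)/2.


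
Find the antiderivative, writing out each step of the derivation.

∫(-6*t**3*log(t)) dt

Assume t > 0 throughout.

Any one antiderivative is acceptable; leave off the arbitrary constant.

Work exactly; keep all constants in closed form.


Step 1. Integrate ∫(-6*t**3*log(t)) dt by parts with u = log(t), dv = (-6*t**3) dt, so v = -3*t**4/2 [assuming t > 0]: now -3*t**4*log(t)/2 + ∫(3*t**3/2) dt.
Step 2. Evaluate the standard form: now -3*t**4*log(t)/2 + 3*t**4/8.
Answer: -3*t**4*log(t)/2 + 3*t**4/8.


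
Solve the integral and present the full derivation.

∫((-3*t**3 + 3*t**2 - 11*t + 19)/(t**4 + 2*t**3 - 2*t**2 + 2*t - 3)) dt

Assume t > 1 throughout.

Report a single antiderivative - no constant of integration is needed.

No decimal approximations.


Step 1. Decompose ∫((-3*t**3 + 3*t**2 - 11*t + 19)/(t**4 + 2*t**3 - 2*t**2 + 2*t - 3)) dt by partial fractions, (-3*t**3 + 3*t**2 - 11*t + 19)/(t**4 + 2*t**3 - 2*t**2 + 2*t - 3) = -4/(t**2 + 1) - 4/(t + 3) + 1/(t - 1): now ∫(1/(t - 1)) dt + ∫(-4/(t + 3)) dt + ∫(-4/(t**2 + 1)) dt.
Step 2. Evaluate the standard form [assuming t > -3]: now -4*log(t + 3) + ∫(1/(t - 1)) dt + ∫(-4/(t**2 + 1)) dt.
Step 3. Evaluate the standard form [assuming t > 1]: now log(t - 1) - 4*log(t + 3) + ∫(-4/(t**2 + 1)) dt.
Step 4. Evaluate the standard form: now log(t - 1) - 4*log(t + 3) - 4*atan(t).
Answer: log(t - 1) - 4*log(t + 3) - 4*atan(t).


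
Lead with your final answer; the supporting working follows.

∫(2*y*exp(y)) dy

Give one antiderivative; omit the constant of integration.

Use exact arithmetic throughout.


The answer is 2*y*exp(y) - 2*exp(y).
Step 1. Integrate ∫(2*y*exp(y)) dy by parts with u = y, dv = (2*exp(y)) dy, so v = 2*exp(y): now 2*y*exp(y) + ∫(-2*exp(y)) dy.
Step 2. Evaluate the standard form: now 2*y*exp(y) - 2*exp(y).
Answer: 2*y*exp(y) - 2*exp(y).


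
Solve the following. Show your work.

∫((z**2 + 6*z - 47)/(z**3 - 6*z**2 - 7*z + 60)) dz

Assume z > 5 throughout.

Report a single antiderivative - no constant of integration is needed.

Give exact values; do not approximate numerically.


Step 1. Decompose ∫((z**2 + 6*z - 47)/(z**3 - 6*z**2 - 7*z + 60)) dz by partial fractions, (z**2 + 6*z - 47)/(z**3 - 6*z**2 - 7*z + 60) = -1/(z + 3) + 1/(z - 4) + 1/(z - 5): now ∫(1/(z - 5)) dz + ∫(1/(z - 4)) dz + ∫(-1/(z + 3)) dz.
Step 2. Evaluate the standard form [assuming z > 4]: now log(z - 4) + ∫(1/(z - 5)) dz + ∫(-1/(z + 3)) dz.
Step 3. Evaluate the standard form [assuming z > 5]: now log(z - 5) + log(z - 4) + ∫(-1/(z + 3)) dz.
Step 4. Evaluate the standard form [assuming z > -3]: now log(z - 5) + log(z - 4) - log(z + 3).
Answer: log(z - 5) + log(z - 4) - log(z + 3).


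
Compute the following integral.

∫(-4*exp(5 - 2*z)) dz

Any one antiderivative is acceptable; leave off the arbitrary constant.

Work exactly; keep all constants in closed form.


Answer: 2*exp(5 - 2*z).


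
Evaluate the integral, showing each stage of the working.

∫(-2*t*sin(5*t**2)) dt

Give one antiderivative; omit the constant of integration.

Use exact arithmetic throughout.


Step 1. Substitute u = t**2, turning ∫(-2*t*sin(5*t**2)) dt into ∫(-sin(5*u)) du: now ∫(-sin(5*u)) du.
Step 2. Evaluate the standard form: now cos(5*u)/5.
Step 3. Substitute back u = t**2: now cos(5*t**2)/5.
Answer: cos(5*t**2)/5.


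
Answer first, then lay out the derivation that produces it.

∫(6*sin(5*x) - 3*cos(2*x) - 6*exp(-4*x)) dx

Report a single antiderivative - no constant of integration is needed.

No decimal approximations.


The answer is -3*sin(2*x)/2 - 6*cos(5*x)/5 + 3*exp(-4*x)/2.
Step 1. Rewrite: now ∫(-6*exp(-4*x)) dx + ∫(6*sin(5*x)) dx + ∫(-3*cos(2*x)) dx.
Step 2. Evaluate the standard form: now ∫(6*sin(5*x)) dx + ∫(-3*cos(2*x)) dx + 3*exp(-4*x)/2.
Step 3. Evaluate the standard form: now -3*sin(2*x)/2 + ∫(6*sin(5*x)) dx + 3*exp(-4*x)/2.
Step 4. Evaluate the standard form: now -3*sin(2*x)/2 - 6*cos(5*x)/5 + 3*exp(-4*x)/2.
Answer: -3*sin(2*x)/2 - 6*cos(5*x)/5 + 3*exp(-4*x)/2.


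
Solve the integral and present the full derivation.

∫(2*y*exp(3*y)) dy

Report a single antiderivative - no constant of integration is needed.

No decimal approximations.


Step 1. Integrate ∫(2*y*exp(3*y)) dy by parts with u = y, dv = (2*exp(3*y)) dy, so v = 2*exp(3*y)/3: now 2*y*exp(3*y)/3 + ∫(-2*exp(3*y)/3) dy.
Step 2. Evaluate the standard form: now 2*y*exp(3*y)/3 - 2*exp(3*y)/9.
Answer: 2*y*exp(3*y)/3 - 2*exp(3*y)/9.


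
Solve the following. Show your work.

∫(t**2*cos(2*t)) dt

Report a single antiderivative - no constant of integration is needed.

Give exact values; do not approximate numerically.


Step 1. Integrate ∫(t**2*cos(2*t)) dt by parts with u = t**2, dv = (cos(2*t)) dt, so v = sin(2*t)/2: now t**2*sin(2*t)/2 + ∫(-t*sin(2*t)) dt.
Step 2. Integrate ∫(-t*sin(2*t)) dt by parts with u = t, dv = (-sin(2*t)) dt, so v = cos(2*t)/2: now t**2*sin(2*t)/2 + t*cos(2*t)/2 + ∫(-cos(2*t)/2) dt.
Step 3. Evaluate the standard form: now t**2*sin(2*t)/2 + t*cos(2*t)/2 - sin(2*t)/4.
Answer: t**2*sin(2*t)/2 + t*cos(2*t)/2 - sin(2*t)/4.


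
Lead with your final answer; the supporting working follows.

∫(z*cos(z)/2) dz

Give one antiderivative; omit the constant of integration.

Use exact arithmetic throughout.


The answer is z*sin(z)/2 + cos(z)/2.
Step 1. Integrate ∫(z*cos(z)/2) dz by parts with u = z, dv = (cos(z)/2) dz, so v = sin(z)/2: now z*sin(z)/2 + ∫(-sin(z)/2) dz.
Step 2. Evaluate the standard form: now z*sin(z)/2 + cos(z)/2.
Answer: z*sin(z)/2 + cos(z)/2.


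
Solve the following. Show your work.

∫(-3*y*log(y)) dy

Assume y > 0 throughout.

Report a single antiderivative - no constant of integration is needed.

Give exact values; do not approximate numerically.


Step 1. Integrate ∫(-3*y*log(y)) dy by parts with u = log(y), dv = (-3*y) dy, so v = -3*y**2/2 [assuming y > 0]: now -3*y**2*log(y)/2 + ∫(3*y/2) dy.
Step 2. Evaluate the standard form: now -3*y**2*log(y)/2 + 3*y**2/4.
Answer: -3*y**2*log(y)/2 + 3*y**2/4.


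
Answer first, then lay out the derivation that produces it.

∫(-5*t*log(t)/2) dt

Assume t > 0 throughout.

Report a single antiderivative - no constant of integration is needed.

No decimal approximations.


The answer is -5*t**2*log(t)/4 + 5*t**2/8.
Step 1. Integrate ∫(-5*t*log(t)/2) dt by parts with u = log(t), dv = (-5*t/2) dt, so v = -5*t**2/4 [assuming t > 0]: now -5*t**2*log(t)/4 + ∫(5*t/4) dt.
Step 2. Evaluate the standard form: now -5*t**2*log(t)/4 + 5*t**2/8.
Answer: -5*t**2*log(t)/4 + 5*t**2/8.


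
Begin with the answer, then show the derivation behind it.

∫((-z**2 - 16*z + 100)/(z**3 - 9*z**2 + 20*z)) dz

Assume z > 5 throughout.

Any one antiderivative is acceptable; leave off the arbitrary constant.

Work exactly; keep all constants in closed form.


The answer is 5*log(z) - log(z - 5) - 5*log(z - 4).
Step 1. Decompose ∫((-z**2 - 16*z + 100)/(z**3 - 9*z**2 + 20*z)) dz by partial fractions, (-z**2 - 16*z + 100)/(z**3 - 9*z**2 + 20*z) = -5/(z - 4) - 1/(z - 5) + 5/z: now ∫(5/z) dz + ∫(-1/(z - 5)) dz + ∫(-5/(z - 4)) dz.
Step 2. Evaluate the standard form [assuming z > 0]: now 5*log(z) + ∫(-1/(z - 5)) dz + ∫(-5/(z - 4)) dz.
Step 3. Evaluate the standard form [assuming z > 4]: now 5*log(z) - 5*log(z - 4) + ∫(-1/(z - 5)) dz.
Step 4. Evaluate the standard form [assuming z > 5]: now 5*log(z) - log(z - 5) - 5*log(z - 4).
Answer: 5*log(z) - log(z - 5) - 5*log(z - 4).


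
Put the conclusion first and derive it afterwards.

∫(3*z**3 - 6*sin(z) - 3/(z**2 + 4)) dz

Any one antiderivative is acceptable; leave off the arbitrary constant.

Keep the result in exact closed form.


The answer is 3*z**4/4 + 6*cos(z) - 3*atan(z/2)/2.
Step 1. Rewrite: now ∫(3*z**3) dz + ∫(-3/(z**2 + 4)) dz + ∫(-6*sin(z)) dz.
Step 2. Evaluate the standard form: now 3*z**4/4 + ∫(-3/(z**2 + 4)) dz + ∫(-6*sin(z)) dz.
Step 3. Evaluate the standard form: now 3*z**4/4 - 3*atan(z/2)/2 + ∫(-6*sin(z)) dz.
Step 4. Evaluate the standard form: now 3*z**4/4 + 6*cos(z) - 3*atan(z/2)/2.
Answer: 3*z**4/4 + 6*cos(z) - 3*atan(z/2)/2.


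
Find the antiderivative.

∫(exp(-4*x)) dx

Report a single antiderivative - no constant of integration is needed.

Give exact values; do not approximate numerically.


Answer: -exp(-4*x)/4.


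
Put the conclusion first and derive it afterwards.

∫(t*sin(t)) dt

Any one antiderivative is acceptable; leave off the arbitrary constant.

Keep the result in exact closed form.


The answer is -t*cos(t) + sin(t).
Step 1. Integrate ∫(t*sin(t)) dt by parts with u = t, dv = (sin(t)) dt, so v = -cos(t): now -t*cos(t) + ∫(cos(t)) dt.
Step 2. Evaluate the standard form: now -t*cos(t) + sin(t).
Answer: -t*cos(t) + sin(t).


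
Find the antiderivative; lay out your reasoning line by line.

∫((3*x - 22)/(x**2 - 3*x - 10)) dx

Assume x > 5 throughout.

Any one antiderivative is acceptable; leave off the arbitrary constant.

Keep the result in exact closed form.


Step 1. Decompose ∫((3*x - 22)/(x**2 - 3*x - 10)) dx by partial fractions, (3*x - 22)/(x**2 - 3*x - 10) = 4/(x + 2) - 1/(x - 5): now ∫(-1/(x - 5)) dx + ∫(4/(x + 2)) dx.
Step 2. Evaluate the standard form [assuming x > 5]: now -log(x - 5) + ∫(4/(x + 2)) dx.
Step 3. Evaluate the standard form [assuming x > -2]: now -log(x - 5) + 4*log(x + 2).
Answer: -log(x - 5) + 4*log(x + 2).


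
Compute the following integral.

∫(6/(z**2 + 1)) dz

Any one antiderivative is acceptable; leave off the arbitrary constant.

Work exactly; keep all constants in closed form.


Answer: 6*atan(z).


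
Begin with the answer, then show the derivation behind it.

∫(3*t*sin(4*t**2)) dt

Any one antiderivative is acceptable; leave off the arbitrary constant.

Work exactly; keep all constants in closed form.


The answer is -3*cos(4*t**2)/8.
Step 1. Substitute u = t**2, turning ∫(3*t*sin(4*t**2)) dt into ∫(3*sin(4*u)/2) du: now ∫(3*sin(4*u)/2) du.
Step 2. Evaluate the standard form: now -3*cos(4*u)/8.
Step 3. Substitute back u = t**2: now -3*cos(4*t**2)/8.
Answer: -3*cos(4*t**2)/8.


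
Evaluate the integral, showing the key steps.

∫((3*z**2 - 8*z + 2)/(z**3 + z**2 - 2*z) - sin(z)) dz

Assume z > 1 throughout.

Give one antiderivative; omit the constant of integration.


Step 1. Rewrite: now ∫((3*z**2 - 8*z + 2)/(z**3 + z**2 - 2*z)) dz + ∫(-sin(z)) dz.
Step 2. Evaluate the standard form: now cos(z) + ∫((3*z**2 - 8*z + 2)/(z**3 + z**2 - 2*z)) dz.
Step 3. Decompose ∫((3*z**2 - 8*z + 2)/(z**3 + z**2 - 2*z)) dz by partial fractions, (3*z**2 - 8*z + 2)/(z**3 + z**2 - 2*z) = 5/(z + 2) - 1/(z - 1) - 1/z: now cos(z) + ∫(-1/z) dz + ∫(-1/(z - 1)) dz + ∫(5/(z + 2)) dz.
Step 4. Evaluate the standard form [assuming z > -2]: now 5*log(z + 2) + cos(z) + ∫(-1/z) dz + ∫(-1/(z - 1)) dz.
Step 5. Evaluate the standard form [assuming z > 1]: now -log(z - 1) + 5*log(z + 2) + cos(z) + ∫(-1/z) dz.
Step 6. Evaluate the standard form [assuming z > 0]: now -log(z) - log(z - 1) + 5*log(z + 2) + cos(z).
Answer: -log(z) - log(z - 1) + 5*log(z + 2) + cos(z).


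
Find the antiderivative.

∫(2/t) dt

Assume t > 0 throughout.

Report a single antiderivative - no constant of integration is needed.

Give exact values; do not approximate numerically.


Answer: 2*log(t).


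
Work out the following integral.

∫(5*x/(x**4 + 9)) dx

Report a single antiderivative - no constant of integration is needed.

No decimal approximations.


Answer: 5*atan(x**2/3)/6.


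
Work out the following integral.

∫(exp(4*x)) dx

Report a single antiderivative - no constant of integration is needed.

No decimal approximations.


Answer: exp(4*x)/4.


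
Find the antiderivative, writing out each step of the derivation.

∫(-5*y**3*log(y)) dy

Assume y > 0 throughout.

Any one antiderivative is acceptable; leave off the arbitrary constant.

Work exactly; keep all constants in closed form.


Step 1. Integrate ∫(-5*y**3*log(y)) dy by parts with u = log(y), dv = (-5*y**3) dy, so v = -5*y**4/4 [assuming y > 0]: now -5*y**4*log(y)/4 + ∫(5*y**3/4) dy.
Step 2. Evaluate the standard form: now -5*y**4*log(y)/4 + 5*y**4/16.
Answer: -5*y**4*log(y)/4 + 5*y**4/16.


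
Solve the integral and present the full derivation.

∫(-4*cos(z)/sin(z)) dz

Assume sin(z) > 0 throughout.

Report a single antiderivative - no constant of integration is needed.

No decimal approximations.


Step 1. Substitute u = sin(z), turning ∫(-4*cos(z)/sin(z)) dz into ∫(-4/u) du: now ∫(-4/u) du.
Step 2. Evaluate the standard form [assuming u > 0]: now -4*log(u).
Step 3. Substitute back u = sin(z): now -4*log(sin(z)).
Answer: -4*log(sin(z)).


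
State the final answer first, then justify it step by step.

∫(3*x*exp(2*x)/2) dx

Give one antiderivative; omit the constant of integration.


The answer is 3*x*exp(2*x)/4 - 3*exp(2*x)/8.
Step 1. Integrate ∫(3*x*exp(2*x)/2) dx by parts with u = x, dv = (3*exp(2*x)/2) dx, so v = 3*exp(2*x)/4: now 3*x*exp(2*x)/4 + ∫(-3*exp(2*x)/4) dx.
Step 2. Evaluate the standard form: now 3*x*exp(2*x)/4 - 3*exp(2*x)/8.
Answer: 3*x*exp(2*x)/4 - 3*exp(2*x)/8.


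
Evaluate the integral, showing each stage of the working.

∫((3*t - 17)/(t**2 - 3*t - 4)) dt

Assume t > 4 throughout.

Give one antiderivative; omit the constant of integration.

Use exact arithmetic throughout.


Step 1. Decompose ∫((3*t - 17)/(t**2 - 3*t - 4)) dt by partial fractions, (3*t - 17)/(t**2 - 3*t - 4) = 4/(t + 1) - 1/(t - 4): now ∫(-1/(t - 4)) dt + ∫(4/(t + 1)) dt.
Step 2. Evaluate the standard form [assuming t > 4]: now -log(t - 4) + ∫(4/(t + 1)) dt.
Step 3. Evaluate the standard form [assuming t > -1]: now -log(t - 4) + 4*log(t + 1).
Answer: -log(t - 4) + 4*log(t + 1).


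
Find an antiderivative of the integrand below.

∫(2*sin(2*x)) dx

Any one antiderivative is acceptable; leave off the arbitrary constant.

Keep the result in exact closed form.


Answer: -cos(2*x).


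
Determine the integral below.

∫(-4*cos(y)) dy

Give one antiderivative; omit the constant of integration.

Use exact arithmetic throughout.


Answer: -4*sin(y).


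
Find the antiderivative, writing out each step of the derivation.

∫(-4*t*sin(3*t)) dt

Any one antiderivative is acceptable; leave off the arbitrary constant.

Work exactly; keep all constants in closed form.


Step 1. Integrate ∫(-4*t*sin(3*t)) dt by parts with u = t, dv = (-4*sin(3*t)) dt, so v = 4*cos(3*t)/3: now 4*t*cos(3*t)/3 + ∫(-4*cos(3*t)/3) dt.
Step 2. Evaluate the standard form: now 4*t*cos(3*t)/3 - 4*sin(3*t)/9.
Answer: 4*t*cos(3*t)/3 - 4*sin(3*t)/9.


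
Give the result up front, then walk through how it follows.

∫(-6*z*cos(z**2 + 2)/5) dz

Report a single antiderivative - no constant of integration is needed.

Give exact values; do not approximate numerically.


The answer is -3*sin(z**2 + 2)/5.
Step 1. Substitute u = z**2 + 2, turning ∫(-6*z*cos(z**2 + 2)/5) dz into ∫(-3*cos(u)/5) du: now ∫(-3*cos(u)/5) du.
Step 2. Evaluate the standard form: now -3*sin(u)/5.
Step 3. Substitute back u = z**2 + 2: now -3*sin(z**2 + 2)/5.
Answer: -3*sin(z**2 + 2)/5.


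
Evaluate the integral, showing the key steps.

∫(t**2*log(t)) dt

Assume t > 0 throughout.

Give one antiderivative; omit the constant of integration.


Step 1. Integrate ∫(t**2*log(t)) dt by parts with u = log(t), dv = (t**2) dt, so v = t**3/3 [assuming t > 0]: now t**3*log(t)/3 + ∫(-t**2/3) dt.
Step 2. Evaluate the standard form: now t**3*log(t)/3 - t**3/9.
Answer: t**3*log(t)/3 - t**3/9.


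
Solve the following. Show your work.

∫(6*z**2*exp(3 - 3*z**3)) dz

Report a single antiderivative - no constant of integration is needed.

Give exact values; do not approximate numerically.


Step 1. Substitute u = z**3 - 1, turning ∫(6*z**2*exp(3 - 3*z**3)) dz into ∫(2*exp(-3*u)) du: now ∫(2*exp(-3*u)) du.
Step 2. Evaluate the standard form: now -2*exp(-3*u)/3.
Step 3. Substitute back u = z**3 - 1: now -2*exp(3 - 3*z**3)/3.
Answer: -2*exp(3 - 3*z**3)/3.


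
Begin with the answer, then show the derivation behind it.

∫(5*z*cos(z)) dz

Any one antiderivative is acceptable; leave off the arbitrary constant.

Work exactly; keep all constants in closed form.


The answer is 5*z*sin(z) + 5*cos(z).
Step 1. Integrate ∫(5*z*cos(z)) dz by parts with u = z, dv = (5*cos(z)) dz, so v = 5*sin(z): now 5*z*sin(z) + ∫(-5*sin(z)) dz.
Step 2. Evaluate the standard form: now 5*z*sin(z) + 5*cos(z).
Answer: 5*z*sin(z) + 5*cos(z).


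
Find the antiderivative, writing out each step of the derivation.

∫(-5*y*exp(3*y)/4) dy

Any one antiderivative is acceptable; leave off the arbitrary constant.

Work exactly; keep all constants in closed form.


Step 1. Integrate ∫(-5*y*exp(3*y)/4) dy by parts with u = y, dv = (-5*exp(3*y)/4) dy, so v = -5*exp(3*y)/12: now -5*y*exp(3*y)/12 + ∫(5*exp(3*y)/12) dy.
Step 2. Evaluate the standard form: now -5*y*exp(3*y)/12 + 5*exp(3*y)/36.
Answer: -5*y*exp(3*y)/12 + 5*exp(3*y)/36.


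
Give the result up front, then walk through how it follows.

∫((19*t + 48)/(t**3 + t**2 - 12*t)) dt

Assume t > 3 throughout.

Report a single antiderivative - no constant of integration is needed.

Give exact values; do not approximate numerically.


The answer is -4*log(t) + 5*log(t - 3) - log(t + 4).
Step 1. Decompose ∫((19*t + 48)/(t**3 + t**2 - 12*t)) dt by partial fractions, (19*t + 48)/(t**3 + t**2 - 12*t) = -1/(t + 4) + 5/(t - 3) - 4/t: now ∫(-4/t) dt + ∫(5/(t - 3)) dt + ∫(-1/(t + 4)) dt.
Step 2. Evaluate the standard form [assuming t > -4]: now -log(t + 4) + ∫(-4/t) dt + ∫(5/(t - 3)) dt.
Step 3. Evaluate the standard form [assuming t > 3]: now 5*log(t - 3) - log(t + 4) + ∫(-4/t) dt.
Step 4. Evaluate the standard form [assuming t > 0]: now -4*log(t) + 5*log(t - 3) - log(t + 4).
Answer: -4*log(t) + 5*log(t - 3) - log(t + 4).


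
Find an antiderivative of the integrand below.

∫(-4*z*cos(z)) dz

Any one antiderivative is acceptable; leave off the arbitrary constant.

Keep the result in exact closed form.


Answer: -4*z*sin(z) - 4*cos(z).


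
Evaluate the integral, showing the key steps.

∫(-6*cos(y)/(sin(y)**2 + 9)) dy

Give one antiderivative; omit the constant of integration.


Step 1. Substitute u = sin(y), turning ∫(-6*cos(y)/(sin(y)**2 + 9)) dy into ∫(-6/(u**2 + 9)) du: now ∫(-6/(u**2 + 9)) du.
Step 2. Evaluate the standard form: now -2*atan(u/3).
Step 3. Substitute back u = sin(y): now -2*atan(sin(y)/3).
Answer: -2*atan(sin(y)/3).


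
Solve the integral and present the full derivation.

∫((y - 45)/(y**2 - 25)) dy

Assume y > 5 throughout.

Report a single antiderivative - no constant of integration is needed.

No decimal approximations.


Step 1. Decompose ∫((y - 45)/(y**2 - 25)) dy by partial fractions, (y - 45)/(y**2 - 25) = 5/(y + 5) - 4/(y - 5): now ∫(-4/(y - 5)) dy + ∫(5/(y + 5)) dy.
Step 2. Evaluate the standard form [assuming y > -5]: now 5*log(y + 5) + ∫(-4/(y - 5)) dy.
Step 3. Evaluate the standard form [assuming y > 5]: now -4*log(y - 5) + 5*log(y + 5).
Answer: -4*log(y - 5) + 5*log(y + 5).


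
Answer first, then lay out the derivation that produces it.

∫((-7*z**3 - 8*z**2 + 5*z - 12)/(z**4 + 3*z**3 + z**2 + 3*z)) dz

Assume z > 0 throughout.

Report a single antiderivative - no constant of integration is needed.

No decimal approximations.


The answer is -4*log(z) - 3*log(z + 3) + 4*atan(z).
Step 1. Decompose ∫((-7*z**3 - 8*z**2 + 5*z - 12)/(z**4 + 3*z**3 + z**2 + 3*z)) dz by partial fractions, (-7*z**3 - 8*z**2 + 5*z - 12)/(z**4 + 3*z**3 + z**2 + 3*z) = 4/(z**2 + 1) - 3/(z + 3) - 4/z: now ∫(-4/z) dz + ∫(-3/(z + 3)) dz + ∫(4/(z**2 + 1)) dz.
Step 2. Evaluate the standard form [assuming z > -3]: now -3*log(z + 3) + ∫(-4/z) dz + ∫(4/(z**2 + 1)) dz.
Step 3. Evaluate the standard form [assuming z > 0]: now -4*log(z) - 3*log(z + 3) + ∫(4/(z**2 + 1)) dz.
Step 4. Evaluate the standard form: now -4*log(z) - 3*log(z + 3) + 4*atan(z).
Answer: -4*log(z) - 3*log(z + 3) + 4*atan(z).


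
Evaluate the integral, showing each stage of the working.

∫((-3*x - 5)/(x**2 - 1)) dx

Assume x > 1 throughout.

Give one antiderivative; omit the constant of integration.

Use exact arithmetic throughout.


Step 1. Decompose ∫((-3*x - 5)/(x**2 - 1)) dx by partial fractions, (-3*x - 5)/(x**2 - 1) = 1/(x + 1) - 4/(x - 1): now ∫(-4/(x - 1)) dx + ∫(1/(x + 1)) dx.
Step 2. Evaluate the standard form [assuming x > -1]: now log(x + 1) + ∫(-4/(x - 1)) dx.
Step 3. Evaluate the standard form [assuming x > 1]: now -4*log(x - 1) + log(x + 1).
Answer: -4*log(x - 1) + log(x + 1).


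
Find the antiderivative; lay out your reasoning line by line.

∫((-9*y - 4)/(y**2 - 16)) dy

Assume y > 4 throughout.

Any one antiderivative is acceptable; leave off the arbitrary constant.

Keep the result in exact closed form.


Step 1. Decompose ∫((-9*y - 4)/(y**2 - 16)) dy by partial fractions, (-9*y - 4)/(y**2 - 16) = -4/(y + 4) - 5/(y - 4): now ∫(-5/(y - 4)) dy + ∫(-4/(y + 4)) dy.
Step 2. Evaluate the standard form [assuming y > 4]: now -5*log(y - 4) + ∫(-4/(y + 4)) dy.
Step 3. Evaluate the standard form [assuming y > -4]: now -5*log(y - 4) - 4*log(y + 4).
Answer: -5*log(y - 4) - 4*log(y + 4).


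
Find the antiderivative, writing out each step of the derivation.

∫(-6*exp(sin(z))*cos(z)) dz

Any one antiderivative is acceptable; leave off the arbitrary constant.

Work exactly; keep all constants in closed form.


Step 1. Substitute u = sin(z), turning ∫(-6*exp(sin(z))*cos(z)) dz into ∫(-6*exp(u)) du: now ∫(-6*exp(u)) du.
Step 2. Evaluate the standard form: now -6*exp(u).
Step 3. Substitute back u = sin(z): now -6*exp(sin(z)).
Answer: -6*exp(sin(z)).


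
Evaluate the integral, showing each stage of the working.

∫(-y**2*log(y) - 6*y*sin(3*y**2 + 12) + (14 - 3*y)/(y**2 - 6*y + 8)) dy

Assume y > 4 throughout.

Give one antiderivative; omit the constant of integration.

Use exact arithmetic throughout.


Step 1. Rewrite: now ∫(-6*y*sin(3*y**2 + 12)) dy + ∫(-y**2*log(y)) dy + ∫((14 - 3*y)/(y**2 - 6*y + 8)) dy.
Step 2. Integrate ∫(-y**2*log(y)) dy by parts with u = log(y), dv = (-y**2) dy, so v = -y**3/3 [assuming y > 0]: now -y**3*log(y)/3 + ∫(y**2/3) dy + ∫(-6*y*sin(3*y**2 + 12)) dy + ∫((14 - 3*y)/(y**2 - 6*y + 8)) dy.
Step 3. Evaluate the standard form: now -y**3*log(y)/3 + y**3/9 + ∫(-6*y*sin(3*y**2 + 12)) dy + ∫((14 - 3*y)/(y**2 - 6*y + 8)) dy.
Step 4. Decompose ∫((14 - 3*y)/(y**2 - 6*y + 8)) dy by partial fractions, (14 - 3*y)/(y**2 - 6*y + 8) = -4/(y - 2) + 1/(y - 4): now -y**3*log(y)/3 + y**3/9 + ∫(-6*y*sin(3*y**2 + 12)) dy + ∫(1/(y - 4)) dy + ∫(-4/(y - 2)) dy.
Step 5. Evaluate the standard form [assuming y > 2]: now -y**3*log(y)/3 + y**3/9 - 4*log(y - 2) + ∫(-6*y*sin(3*y**2 + 12)) dy + ∫(1/(y - 4)) dy.
Step 6. Evaluate the standard form [assuming y > 4]: now -y**3*log(y)/3 + y**3/9 + log(y - 4) - 4*log(y - 2) + ∫(-6*y*sin(3*y**2 + 12)) dy.
Step 7. Substitute u = y**2 + 4, turning ∫(-6*y*sin(3*y**2 + 12)) dy into ∫(-3*sin(3*u)) du: now -y**3*log(y)/3 + y**3/9 + log(y - 4) - 4*log(y - 2) + ∫(-3*sin(3*u)) du.
Step 8. Evaluate the standard form: now -y**3*log(y)/3 + y**3/9 + log(y - 4) - 4*log(y - 2) + cos(3*u).
Step 9. Substitute back u = y**2 + 4: now -y**3*log(y)/3 + y**3/9 + log(y - 4) - 4*log(y - 2) + cos(3*y**2 + 12).
Answer: -y**3*log(y)/3 + y**3/9 + log(y - 4) - 4*log(y - 2) + cos(3*y**2 + 12).


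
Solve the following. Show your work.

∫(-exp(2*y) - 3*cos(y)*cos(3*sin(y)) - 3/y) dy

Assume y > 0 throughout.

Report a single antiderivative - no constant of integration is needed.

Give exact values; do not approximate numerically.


Step 1. Rewrite: now ∫(-3/y) dy + ∫(-3*cos(y)*cos(3*sin(y))) dy + ∫(-exp(2*y)) dy.
Step 2. Substitute u = sin(y), turning ∫(-3*cos(y)*cos(3*sin(y))) dy into ∫(-3*cos(3*u)) du: now ∫(-3/y) dy + ∫(-exp(2*y)) dy + ∫(-3*cos(3*u)) du.
Step 3. Evaluate the standard form: now -sin(3*u) + ∫(-3/y) dy + ∫(-exp(2*y)) dy.
Step 4. Substitute back u = sin(y): now -sin(3*sin(y)) + ∫(-3/y) dy + ∫(-exp(2*y)) dy.
Step 5. Evaluate the standard form: now -exp(2*y)/2 - sin(3*sin(y)) + ∫(-3/y) dy.
Step 6. Evaluate the standard form [assuming y > 0]: now -exp(2*y)/2 - 3*log(y) - sin(3*sin(y)).
Answer: -exp(2*y)/2 - 3*log(y) - sin(3*sin(y)).


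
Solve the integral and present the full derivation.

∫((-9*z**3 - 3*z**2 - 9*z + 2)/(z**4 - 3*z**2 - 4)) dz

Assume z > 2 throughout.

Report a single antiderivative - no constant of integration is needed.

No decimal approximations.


Step 1. Decompose ∫((-9*z**3 - 3*z**2 - 9*z + 2)/(z**4 - 3*z**2 - 4)) dz by partial fractions, (-9*z**3 - 3*z**2 - 9*z + 2)/(z**4 - 3*z**2 - 4) = -1/(z**2 + 1) - 4/(z + 2) - 5/(z - 2): now ∫(-5/(z - 2)) dz + ∫(-4/(z + 2)) dz + ∫(-1/(z**2 + 1)) dz.
Step 2. Evaluate the standard form [assuming z > 2]: now -5*log(z - 2) + ∫(-4/(z + 2)) dz + ∫(-1/(z**2 + 1)) dz.
Step 3. Evaluate the standard form [assuming z > -2]: now -5*log(z - 2) - 4*log(z + 2) + ∫(-1/(z**2 + 1)) dz.
Step 4. Evaluate the standard form: now -5*log(z - 2) - 4*log(z + 2) - atan(z).
Answer: -5*log(z - 2) - 4*log(z + 2) - atan(z).


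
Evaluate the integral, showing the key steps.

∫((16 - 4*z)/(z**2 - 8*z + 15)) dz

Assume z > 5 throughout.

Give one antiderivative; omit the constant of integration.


Step 1. Decompose ∫((16 - 4*z)/(z**2 - 8*z + 15)) dz by partial fractions, (16 - 4*z)/(z**2 - 8*z + 15) = -2/(z - 3) - 2/(z - 5): now ∫(-2/(z - 5)) dz + ∫(-2/(z - 3)) dz.
Step 2. Evaluate the standard form [assuming z > 3]: now -2*log(z - 3) + ∫(-2/(z - 5)) dz.
Step 3. Evaluate the standard form [assuming z > 5]: now -2*log(z - 5) - 2*log(z - 3).
Answer: -2*log(z - 5) - 2*log(z - 3).


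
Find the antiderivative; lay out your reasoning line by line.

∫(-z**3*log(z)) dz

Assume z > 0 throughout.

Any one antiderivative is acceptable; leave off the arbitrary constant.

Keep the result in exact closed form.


Step 1. Integrate ∫(-z**3*log(z)) dz by parts with u = log(z), dv = (-z**3) dz, so v = -z**4/4 [assuming z > 0]: now -z**4*log(z)/4 + ∫(z**3/4) dz.
Step 2. Evaluate the standard form: now -z**4*log(z)/4 + z**4/16.
Answer: -z**4*log(z)/4 + z**4/16.


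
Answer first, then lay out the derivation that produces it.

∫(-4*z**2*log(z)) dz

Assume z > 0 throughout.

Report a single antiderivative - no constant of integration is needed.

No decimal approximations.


The answer is -4*z**3*log(z)/3 + 4*z**3/9.
Step 1. Integrate ∫(-4*z**2*log(z)) dz by parts with u = log(z), dv = (-4*z**2) dz, so v = -4*z**3/3 [assuming z > 0]: now -4*z**3*log(z)/3 + ∫(4*z**2/3) dz.
Step 2. Evaluate the standard form: now -4*z**3*log(z)/3 + 4*z**3/9.
Answer: -4*z**3*log(z)/3 + 4*z**3/9.


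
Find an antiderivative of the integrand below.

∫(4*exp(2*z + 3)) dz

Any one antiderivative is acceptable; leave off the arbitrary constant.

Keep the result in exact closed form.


Answer: 2*exp(2*z + 3).


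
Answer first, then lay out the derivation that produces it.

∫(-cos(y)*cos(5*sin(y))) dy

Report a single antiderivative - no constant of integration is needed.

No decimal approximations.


The answer is -sin(5*sin(y))/5.
Step 1. Substitute u = sin(y), turning ∫(-cos(y)*cos(5*sin(y))) dy into ∫(-cos(5*u)) du: now ∫(-cos(5*u)) du.
Step 2. Evaluate the standard form: now -sin(5*u)/5.
Step 3. Substitute back u = sin(y): now -sin(5*sin(y))/5.
Answer: -sin(5*sin(y))/5.


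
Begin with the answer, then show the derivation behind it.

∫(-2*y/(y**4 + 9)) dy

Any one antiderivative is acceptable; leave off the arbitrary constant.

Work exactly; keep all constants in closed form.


The answer is -atan(y**2/3)/3.
Step 1. Substitute u = y**2, turning ∫(-2*y/(y**4 + 9)) dy into ∫(-1/(u**2 + 9)) du: now ∫(-1/(u**2 + 9)) du.
Step 2. Evaluate the standard form: now -atan(u/3)/3.
Step 3. Substitute back u = y**2: now -atan(y**2/3)/3.
Answer: -atan(y**2/3)/3.
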